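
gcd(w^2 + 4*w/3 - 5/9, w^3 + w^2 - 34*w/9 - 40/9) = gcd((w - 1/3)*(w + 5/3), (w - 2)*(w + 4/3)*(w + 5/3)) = w + 5/3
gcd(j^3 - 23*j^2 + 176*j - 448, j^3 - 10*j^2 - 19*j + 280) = j^2 - 15*j + 56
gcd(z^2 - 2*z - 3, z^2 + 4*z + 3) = z + 1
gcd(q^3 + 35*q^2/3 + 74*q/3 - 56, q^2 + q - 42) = q + 7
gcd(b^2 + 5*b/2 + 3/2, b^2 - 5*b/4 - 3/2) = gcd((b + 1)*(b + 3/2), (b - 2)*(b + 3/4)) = 1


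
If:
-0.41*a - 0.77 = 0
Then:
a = -1.88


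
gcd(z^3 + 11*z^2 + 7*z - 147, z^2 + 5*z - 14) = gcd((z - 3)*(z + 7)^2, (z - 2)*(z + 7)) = z + 7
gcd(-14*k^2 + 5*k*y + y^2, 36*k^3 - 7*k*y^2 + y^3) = 1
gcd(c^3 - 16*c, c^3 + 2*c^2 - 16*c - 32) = c^2 - 16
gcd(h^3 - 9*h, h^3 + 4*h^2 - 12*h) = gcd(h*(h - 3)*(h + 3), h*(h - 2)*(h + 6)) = h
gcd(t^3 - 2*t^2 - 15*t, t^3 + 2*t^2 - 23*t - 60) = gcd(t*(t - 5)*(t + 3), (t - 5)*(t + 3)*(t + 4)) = t^2 - 2*t - 15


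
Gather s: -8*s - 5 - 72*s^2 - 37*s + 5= -72*s^2 - 45*s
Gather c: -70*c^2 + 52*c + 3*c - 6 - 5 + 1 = -70*c^2 + 55*c - 10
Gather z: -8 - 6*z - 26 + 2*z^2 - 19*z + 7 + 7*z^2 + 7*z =9*z^2 - 18*z - 27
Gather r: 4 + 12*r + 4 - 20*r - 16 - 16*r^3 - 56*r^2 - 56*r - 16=-16*r^3 - 56*r^2 - 64*r - 24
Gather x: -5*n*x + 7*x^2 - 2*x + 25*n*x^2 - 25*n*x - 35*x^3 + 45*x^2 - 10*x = -35*x^3 + x^2*(25*n + 52) + x*(-30*n - 12)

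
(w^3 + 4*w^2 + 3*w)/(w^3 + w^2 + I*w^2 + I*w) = (w + 3)/(w + I)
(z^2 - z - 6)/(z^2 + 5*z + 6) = (z - 3)/(z + 3)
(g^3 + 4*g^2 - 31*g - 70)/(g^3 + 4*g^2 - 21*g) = (g^2 - 3*g - 10)/(g*(g - 3))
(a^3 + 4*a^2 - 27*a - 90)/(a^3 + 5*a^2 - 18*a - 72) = (a - 5)/(a - 4)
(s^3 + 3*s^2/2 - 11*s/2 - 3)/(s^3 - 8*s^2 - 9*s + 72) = (s^2 - 3*s/2 - 1)/(s^2 - 11*s + 24)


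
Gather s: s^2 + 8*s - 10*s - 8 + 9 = s^2 - 2*s + 1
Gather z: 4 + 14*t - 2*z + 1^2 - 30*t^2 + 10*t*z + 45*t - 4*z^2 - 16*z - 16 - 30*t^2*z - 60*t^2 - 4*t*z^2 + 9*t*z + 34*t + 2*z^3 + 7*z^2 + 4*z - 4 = -90*t^2 + 93*t + 2*z^3 + z^2*(3 - 4*t) + z*(-30*t^2 + 19*t - 14) - 15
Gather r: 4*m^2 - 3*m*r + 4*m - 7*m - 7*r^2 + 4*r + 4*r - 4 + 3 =4*m^2 - 3*m - 7*r^2 + r*(8 - 3*m) - 1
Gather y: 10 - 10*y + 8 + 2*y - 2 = 16 - 8*y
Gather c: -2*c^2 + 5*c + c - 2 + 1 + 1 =-2*c^2 + 6*c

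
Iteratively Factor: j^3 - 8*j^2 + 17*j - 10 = (j - 5)*(j^2 - 3*j + 2) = (j - 5)*(j - 1)*(j - 2)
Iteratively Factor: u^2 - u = (u)*(u - 1)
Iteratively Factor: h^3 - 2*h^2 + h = (h - 1)*(h^2 - h) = h*(h - 1)*(h - 1)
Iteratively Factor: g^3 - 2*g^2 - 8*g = (g - 4)*(g^2 + 2*g) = (g - 4)*(g + 2)*(g)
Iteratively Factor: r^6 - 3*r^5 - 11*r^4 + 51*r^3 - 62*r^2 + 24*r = (r - 2)*(r^5 - r^4 - 13*r^3 + 25*r^2 - 12*r) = (r - 2)*(r - 1)*(r^4 - 13*r^2 + 12*r) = r*(r - 2)*(r - 1)*(r^3 - 13*r + 12) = r*(r - 3)*(r - 2)*(r - 1)*(r^2 + 3*r - 4) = r*(r - 3)*(r - 2)*(r - 1)^2*(r + 4)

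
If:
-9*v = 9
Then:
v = -1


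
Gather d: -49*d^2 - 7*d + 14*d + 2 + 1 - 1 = -49*d^2 + 7*d + 2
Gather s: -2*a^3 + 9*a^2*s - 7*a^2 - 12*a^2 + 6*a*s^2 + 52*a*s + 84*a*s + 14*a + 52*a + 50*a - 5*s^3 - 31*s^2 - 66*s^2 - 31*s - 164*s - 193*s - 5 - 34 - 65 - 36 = -2*a^3 - 19*a^2 + 116*a - 5*s^3 + s^2*(6*a - 97) + s*(9*a^2 + 136*a - 388) - 140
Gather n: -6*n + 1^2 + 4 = 5 - 6*n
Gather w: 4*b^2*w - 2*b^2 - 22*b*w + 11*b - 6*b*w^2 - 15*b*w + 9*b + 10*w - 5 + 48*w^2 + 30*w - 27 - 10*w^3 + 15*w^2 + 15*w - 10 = -2*b^2 + 20*b - 10*w^3 + w^2*(63 - 6*b) + w*(4*b^2 - 37*b + 55) - 42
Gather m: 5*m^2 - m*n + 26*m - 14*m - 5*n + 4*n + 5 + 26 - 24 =5*m^2 + m*(12 - n) - n + 7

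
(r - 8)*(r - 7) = r^2 - 15*r + 56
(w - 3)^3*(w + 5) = w^4 - 4*w^3 - 18*w^2 + 108*w - 135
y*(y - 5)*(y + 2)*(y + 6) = y^4 + 3*y^3 - 28*y^2 - 60*y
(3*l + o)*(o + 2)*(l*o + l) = 3*l^2*o^2 + 9*l^2*o + 6*l^2 + l*o^3 + 3*l*o^2 + 2*l*o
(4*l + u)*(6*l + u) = 24*l^2 + 10*l*u + u^2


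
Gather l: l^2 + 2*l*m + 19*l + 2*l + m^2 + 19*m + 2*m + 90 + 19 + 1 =l^2 + l*(2*m + 21) + m^2 + 21*m + 110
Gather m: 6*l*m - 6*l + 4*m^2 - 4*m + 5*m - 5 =-6*l + 4*m^2 + m*(6*l + 1) - 5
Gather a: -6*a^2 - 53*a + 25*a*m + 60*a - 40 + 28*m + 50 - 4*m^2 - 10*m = -6*a^2 + a*(25*m + 7) - 4*m^2 + 18*m + 10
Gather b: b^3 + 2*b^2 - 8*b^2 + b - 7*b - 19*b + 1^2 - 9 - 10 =b^3 - 6*b^2 - 25*b - 18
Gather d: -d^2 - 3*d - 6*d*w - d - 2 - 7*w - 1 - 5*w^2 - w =-d^2 + d*(-6*w - 4) - 5*w^2 - 8*w - 3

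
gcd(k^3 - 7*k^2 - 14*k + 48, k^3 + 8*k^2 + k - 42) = k^2 + k - 6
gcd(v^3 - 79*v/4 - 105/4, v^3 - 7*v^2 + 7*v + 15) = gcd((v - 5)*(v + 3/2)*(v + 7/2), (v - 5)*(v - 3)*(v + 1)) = v - 5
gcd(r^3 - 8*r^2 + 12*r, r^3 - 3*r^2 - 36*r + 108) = r - 6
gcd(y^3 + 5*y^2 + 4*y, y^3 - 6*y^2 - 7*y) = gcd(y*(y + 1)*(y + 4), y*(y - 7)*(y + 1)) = y^2 + y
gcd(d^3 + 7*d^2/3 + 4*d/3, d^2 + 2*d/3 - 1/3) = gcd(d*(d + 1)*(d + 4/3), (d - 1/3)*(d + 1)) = d + 1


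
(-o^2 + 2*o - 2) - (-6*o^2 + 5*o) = 5*o^2 - 3*o - 2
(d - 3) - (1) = d - 4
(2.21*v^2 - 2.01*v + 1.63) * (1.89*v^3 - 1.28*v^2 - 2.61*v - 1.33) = 4.1769*v^5 - 6.6277*v^4 - 0.1146*v^3 + 0.220399999999999*v^2 - 1.581*v - 2.1679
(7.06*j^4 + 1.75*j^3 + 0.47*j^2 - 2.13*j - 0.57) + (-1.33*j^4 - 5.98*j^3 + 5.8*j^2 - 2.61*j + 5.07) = 5.73*j^4 - 4.23*j^3 + 6.27*j^2 - 4.74*j + 4.5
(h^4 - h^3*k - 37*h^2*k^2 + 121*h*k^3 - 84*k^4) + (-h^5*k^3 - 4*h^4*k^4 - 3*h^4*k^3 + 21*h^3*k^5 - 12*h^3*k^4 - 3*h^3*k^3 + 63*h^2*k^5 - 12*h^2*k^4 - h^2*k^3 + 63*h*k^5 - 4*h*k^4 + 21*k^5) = -h^5*k^3 - 4*h^4*k^4 - 3*h^4*k^3 + h^4 + 21*h^3*k^5 - 12*h^3*k^4 - 3*h^3*k^3 - h^3*k + 63*h^2*k^5 - 12*h^2*k^4 - h^2*k^3 - 37*h^2*k^2 + 63*h*k^5 - 4*h*k^4 + 121*h*k^3 + 21*k^5 - 84*k^4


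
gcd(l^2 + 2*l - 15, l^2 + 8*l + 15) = l + 5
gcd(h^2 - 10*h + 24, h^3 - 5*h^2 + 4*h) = h - 4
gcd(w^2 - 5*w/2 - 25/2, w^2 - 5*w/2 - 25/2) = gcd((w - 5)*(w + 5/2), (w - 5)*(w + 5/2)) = w^2 - 5*w/2 - 25/2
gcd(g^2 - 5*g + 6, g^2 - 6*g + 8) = g - 2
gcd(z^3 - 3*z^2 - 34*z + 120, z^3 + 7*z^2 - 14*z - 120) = z^2 + 2*z - 24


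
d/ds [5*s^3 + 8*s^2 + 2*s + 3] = 15*s^2 + 16*s + 2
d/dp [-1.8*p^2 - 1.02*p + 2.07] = -3.6*p - 1.02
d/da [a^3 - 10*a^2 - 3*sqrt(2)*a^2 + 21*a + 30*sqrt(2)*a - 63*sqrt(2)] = 3*a^2 - 20*a - 6*sqrt(2)*a + 21 + 30*sqrt(2)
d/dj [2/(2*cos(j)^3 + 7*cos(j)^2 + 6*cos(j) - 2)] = 16*(3*cos(j)^2 + 7*cos(j) + 3)*sin(j)/(15*cos(j) + 7*cos(2*j) + cos(3*j) + 3)^2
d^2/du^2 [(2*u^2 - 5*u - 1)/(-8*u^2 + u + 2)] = 2*(304*u^3 + 96*u^2 + 216*u - 1)/(512*u^6 - 192*u^5 - 360*u^4 + 95*u^3 + 90*u^2 - 12*u - 8)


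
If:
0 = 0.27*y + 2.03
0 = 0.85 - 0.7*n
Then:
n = 1.21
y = -7.52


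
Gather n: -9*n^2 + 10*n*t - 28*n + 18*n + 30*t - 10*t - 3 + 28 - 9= -9*n^2 + n*(10*t - 10) + 20*t + 16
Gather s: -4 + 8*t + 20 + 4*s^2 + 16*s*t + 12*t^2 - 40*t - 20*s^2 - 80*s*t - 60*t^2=-16*s^2 - 64*s*t - 48*t^2 - 32*t + 16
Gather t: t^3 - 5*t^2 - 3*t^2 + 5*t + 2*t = t^3 - 8*t^2 + 7*t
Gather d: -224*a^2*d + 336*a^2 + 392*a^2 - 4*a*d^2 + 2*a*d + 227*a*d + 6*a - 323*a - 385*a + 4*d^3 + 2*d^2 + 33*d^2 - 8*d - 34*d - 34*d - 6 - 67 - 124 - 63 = 728*a^2 - 702*a + 4*d^3 + d^2*(35 - 4*a) + d*(-224*a^2 + 229*a - 76) - 260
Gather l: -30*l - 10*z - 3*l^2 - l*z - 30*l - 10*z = -3*l^2 + l*(-z - 60) - 20*z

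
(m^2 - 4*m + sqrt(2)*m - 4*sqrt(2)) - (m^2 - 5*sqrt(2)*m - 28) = -4*m + 6*sqrt(2)*m - 4*sqrt(2) + 28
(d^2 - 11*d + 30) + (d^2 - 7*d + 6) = 2*d^2 - 18*d + 36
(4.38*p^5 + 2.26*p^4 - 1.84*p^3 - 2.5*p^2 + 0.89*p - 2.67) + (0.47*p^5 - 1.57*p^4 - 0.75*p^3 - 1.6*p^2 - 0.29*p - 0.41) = 4.85*p^5 + 0.69*p^4 - 2.59*p^3 - 4.1*p^2 + 0.6*p - 3.08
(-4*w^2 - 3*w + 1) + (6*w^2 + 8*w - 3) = 2*w^2 + 5*w - 2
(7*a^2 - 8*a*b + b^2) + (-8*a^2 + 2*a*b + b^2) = -a^2 - 6*a*b + 2*b^2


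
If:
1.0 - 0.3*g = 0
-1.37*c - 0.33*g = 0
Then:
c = -0.80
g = 3.33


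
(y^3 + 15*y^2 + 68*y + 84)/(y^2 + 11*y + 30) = (y^2 + 9*y + 14)/(y + 5)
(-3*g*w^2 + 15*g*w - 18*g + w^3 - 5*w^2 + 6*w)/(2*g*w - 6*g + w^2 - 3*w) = (-3*g*w + 6*g + w^2 - 2*w)/(2*g + w)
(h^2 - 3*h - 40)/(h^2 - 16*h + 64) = (h + 5)/(h - 8)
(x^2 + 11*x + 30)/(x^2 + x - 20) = (x + 6)/(x - 4)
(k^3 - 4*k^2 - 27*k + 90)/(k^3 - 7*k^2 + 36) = (k + 5)/(k + 2)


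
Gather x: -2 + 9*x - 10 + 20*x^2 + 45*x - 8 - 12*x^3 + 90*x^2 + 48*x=-12*x^3 + 110*x^2 + 102*x - 20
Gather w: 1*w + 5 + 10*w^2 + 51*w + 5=10*w^2 + 52*w + 10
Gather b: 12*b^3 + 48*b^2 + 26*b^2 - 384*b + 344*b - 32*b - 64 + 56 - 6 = 12*b^3 + 74*b^2 - 72*b - 14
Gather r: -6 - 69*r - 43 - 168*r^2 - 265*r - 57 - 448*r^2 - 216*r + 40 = -616*r^2 - 550*r - 66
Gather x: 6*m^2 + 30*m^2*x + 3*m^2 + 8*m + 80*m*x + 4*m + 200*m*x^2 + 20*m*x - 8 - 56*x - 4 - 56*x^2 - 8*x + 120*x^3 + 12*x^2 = 9*m^2 + 12*m + 120*x^3 + x^2*(200*m - 44) + x*(30*m^2 + 100*m - 64) - 12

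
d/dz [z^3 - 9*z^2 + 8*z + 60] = 3*z^2 - 18*z + 8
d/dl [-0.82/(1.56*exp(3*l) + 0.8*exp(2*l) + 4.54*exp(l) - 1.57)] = (3.8376*exp(2*l) + 1.312*exp(l) + 3.7228)*exp(l)/(1.56*exp(3*l) + 0.8*exp(2*l) + 4.54*exp(l) - 1.57)^2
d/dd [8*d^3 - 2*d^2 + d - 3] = 24*d^2 - 4*d + 1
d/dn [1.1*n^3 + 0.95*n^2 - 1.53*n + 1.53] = 3.3*n^2 + 1.9*n - 1.53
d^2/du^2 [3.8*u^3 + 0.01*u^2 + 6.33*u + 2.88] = 22.8*u + 0.02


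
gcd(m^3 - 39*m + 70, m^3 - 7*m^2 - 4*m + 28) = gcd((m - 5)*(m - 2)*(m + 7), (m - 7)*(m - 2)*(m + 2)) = m - 2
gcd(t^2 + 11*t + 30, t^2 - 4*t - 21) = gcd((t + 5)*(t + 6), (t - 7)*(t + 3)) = 1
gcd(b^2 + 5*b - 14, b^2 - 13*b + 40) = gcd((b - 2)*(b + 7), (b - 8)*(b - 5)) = 1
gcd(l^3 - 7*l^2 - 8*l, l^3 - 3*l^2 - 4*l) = l^2 + l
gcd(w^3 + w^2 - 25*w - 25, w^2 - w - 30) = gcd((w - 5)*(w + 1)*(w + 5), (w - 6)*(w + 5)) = w + 5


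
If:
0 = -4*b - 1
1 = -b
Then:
No Solution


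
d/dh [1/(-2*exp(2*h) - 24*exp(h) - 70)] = (exp(h) + 6)*exp(h)/(exp(2*h) + 12*exp(h) + 35)^2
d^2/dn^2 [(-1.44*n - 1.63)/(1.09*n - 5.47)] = -21.04463/(1.09*n - 5.47)^3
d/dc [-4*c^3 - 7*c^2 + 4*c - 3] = -12*c^2 - 14*c + 4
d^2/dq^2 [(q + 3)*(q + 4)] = 2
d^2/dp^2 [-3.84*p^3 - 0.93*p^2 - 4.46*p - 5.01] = -23.04*p - 1.86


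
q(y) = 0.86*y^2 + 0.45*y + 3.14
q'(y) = 1.72*y + 0.45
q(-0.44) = 3.11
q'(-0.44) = -0.31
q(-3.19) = 10.46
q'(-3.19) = -5.04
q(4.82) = 25.29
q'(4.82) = 8.74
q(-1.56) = 4.53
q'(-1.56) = -2.23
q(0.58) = 3.69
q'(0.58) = 1.45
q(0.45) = 3.52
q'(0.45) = 1.22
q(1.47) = 5.66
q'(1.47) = 2.98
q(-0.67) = 3.22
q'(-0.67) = -0.70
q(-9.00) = 68.75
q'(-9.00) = -15.03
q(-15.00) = 189.89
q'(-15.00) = -25.35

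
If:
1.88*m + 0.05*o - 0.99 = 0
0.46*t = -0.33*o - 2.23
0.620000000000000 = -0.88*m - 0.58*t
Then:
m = 0.63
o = -3.93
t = -2.03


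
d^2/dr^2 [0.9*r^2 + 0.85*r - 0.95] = 1.80000000000000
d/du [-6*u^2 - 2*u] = -12*u - 2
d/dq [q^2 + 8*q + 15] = 2*q + 8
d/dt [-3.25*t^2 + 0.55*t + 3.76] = 0.55 - 6.5*t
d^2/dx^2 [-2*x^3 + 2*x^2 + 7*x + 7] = 4 - 12*x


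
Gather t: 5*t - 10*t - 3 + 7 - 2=2 - 5*t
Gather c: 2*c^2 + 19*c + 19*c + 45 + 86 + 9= 2*c^2 + 38*c + 140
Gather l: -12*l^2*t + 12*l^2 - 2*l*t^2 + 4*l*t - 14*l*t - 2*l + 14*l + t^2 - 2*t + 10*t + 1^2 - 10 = l^2*(12 - 12*t) + l*(-2*t^2 - 10*t + 12) + t^2 + 8*t - 9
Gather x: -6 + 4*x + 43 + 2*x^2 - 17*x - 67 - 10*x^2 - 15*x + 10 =-8*x^2 - 28*x - 20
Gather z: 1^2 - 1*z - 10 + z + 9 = 0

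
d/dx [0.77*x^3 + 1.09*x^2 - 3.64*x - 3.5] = 2.31*x^2 + 2.18*x - 3.64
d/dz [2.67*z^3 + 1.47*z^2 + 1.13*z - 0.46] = 8.01*z^2 + 2.94*z + 1.13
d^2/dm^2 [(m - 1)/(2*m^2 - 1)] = 4*(8*m^2*(m - 1) + (1 - 3*m)*(2*m^2 - 1))/(2*m^2 - 1)^3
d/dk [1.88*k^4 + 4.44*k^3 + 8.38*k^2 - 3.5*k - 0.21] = 7.52*k^3 + 13.32*k^2 + 16.76*k - 3.5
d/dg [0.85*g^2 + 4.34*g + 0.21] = 1.7*g + 4.34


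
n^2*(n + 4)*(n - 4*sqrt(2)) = n^4 - 4*sqrt(2)*n^3 + 4*n^3 - 16*sqrt(2)*n^2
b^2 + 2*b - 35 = (b - 5)*(b + 7)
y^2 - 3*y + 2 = (y - 2)*(y - 1)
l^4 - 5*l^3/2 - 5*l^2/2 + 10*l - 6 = (l - 2)*(l - 3/2)*(l - 1)*(l + 2)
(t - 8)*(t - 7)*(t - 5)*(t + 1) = t^4 - 19*t^3 + 111*t^2 - 149*t - 280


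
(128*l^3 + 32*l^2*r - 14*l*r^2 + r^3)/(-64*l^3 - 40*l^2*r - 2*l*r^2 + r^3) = (-8*l + r)/(4*l + r)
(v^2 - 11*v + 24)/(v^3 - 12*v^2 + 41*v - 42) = (v - 8)/(v^2 - 9*v + 14)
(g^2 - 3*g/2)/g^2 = (g - 3/2)/g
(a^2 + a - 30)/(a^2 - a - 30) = (-a^2 - a + 30)/(-a^2 + a + 30)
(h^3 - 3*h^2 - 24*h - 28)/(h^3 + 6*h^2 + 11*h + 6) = (h^2 - 5*h - 14)/(h^2 + 4*h + 3)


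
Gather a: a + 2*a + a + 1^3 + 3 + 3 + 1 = 4*a + 8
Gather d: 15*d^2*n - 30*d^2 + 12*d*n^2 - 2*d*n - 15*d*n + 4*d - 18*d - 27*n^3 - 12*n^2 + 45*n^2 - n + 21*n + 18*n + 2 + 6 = d^2*(15*n - 30) + d*(12*n^2 - 17*n - 14) - 27*n^3 + 33*n^2 + 38*n + 8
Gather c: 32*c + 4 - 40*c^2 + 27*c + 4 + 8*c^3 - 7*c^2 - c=8*c^3 - 47*c^2 + 58*c + 8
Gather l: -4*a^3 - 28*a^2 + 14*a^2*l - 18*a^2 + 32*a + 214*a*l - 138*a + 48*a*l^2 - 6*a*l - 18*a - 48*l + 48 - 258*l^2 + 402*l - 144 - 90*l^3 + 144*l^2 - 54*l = -4*a^3 - 46*a^2 - 124*a - 90*l^3 + l^2*(48*a - 114) + l*(14*a^2 + 208*a + 300) - 96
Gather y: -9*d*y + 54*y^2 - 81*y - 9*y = 54*y^2 + y*(-9*d - 90)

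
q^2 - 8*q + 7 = (q - 7)*(q - 1)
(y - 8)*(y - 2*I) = y^2 - 8*y - 2*I*y + 16*I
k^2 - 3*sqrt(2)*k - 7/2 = (k - 7*sqrt(2)/2)*(k + sqrt(2)/2)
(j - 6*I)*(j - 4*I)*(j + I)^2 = j^4 - 8*I*j^3 - 5*j^2 - 38*I*j + 24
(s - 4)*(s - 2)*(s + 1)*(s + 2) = s^4 - 3*s^3 - 8*s^2 + 12*s + 16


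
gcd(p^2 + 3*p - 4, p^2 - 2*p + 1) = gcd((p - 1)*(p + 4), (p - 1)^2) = p - 1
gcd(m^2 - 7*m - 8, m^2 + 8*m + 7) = m + 1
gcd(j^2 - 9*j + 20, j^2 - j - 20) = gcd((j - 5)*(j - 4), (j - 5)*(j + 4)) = j - 5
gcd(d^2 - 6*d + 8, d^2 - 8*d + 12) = d - 2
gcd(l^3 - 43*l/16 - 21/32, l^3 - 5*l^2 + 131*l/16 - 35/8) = l - 7/4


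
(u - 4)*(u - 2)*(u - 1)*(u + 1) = u^4 - 6*u^3 + 7*u^2 + 6*u - 8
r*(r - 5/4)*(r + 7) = r^3 + 23*r^2/4 - 35*r/4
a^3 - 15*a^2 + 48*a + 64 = (a - 8)^2*(a + 1)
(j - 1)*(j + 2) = j^2 + j - 2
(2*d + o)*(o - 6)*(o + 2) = 2*d*o^2 - 8*d*o - 24*d + o^3 - 4*o^2 - 12*o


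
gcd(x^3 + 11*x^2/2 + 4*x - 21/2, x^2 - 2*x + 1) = x - 1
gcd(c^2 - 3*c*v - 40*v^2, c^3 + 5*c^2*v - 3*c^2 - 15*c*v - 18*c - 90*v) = c + 5*v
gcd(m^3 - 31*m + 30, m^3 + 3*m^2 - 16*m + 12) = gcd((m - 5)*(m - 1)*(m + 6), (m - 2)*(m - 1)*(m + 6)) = m^2 + 5*m - 6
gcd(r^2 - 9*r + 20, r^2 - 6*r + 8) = r - 4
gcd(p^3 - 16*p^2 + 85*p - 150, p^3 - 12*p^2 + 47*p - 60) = p - 5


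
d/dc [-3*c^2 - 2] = -6*c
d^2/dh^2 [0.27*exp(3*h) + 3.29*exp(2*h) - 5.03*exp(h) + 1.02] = (2.43*exp(2*h) + 13.16*exp(h) - 5.03)*exp(h)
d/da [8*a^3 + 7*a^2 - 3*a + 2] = 24*a^2 + 14*a - 3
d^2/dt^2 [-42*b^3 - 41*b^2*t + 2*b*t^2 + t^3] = 4*b + 6*t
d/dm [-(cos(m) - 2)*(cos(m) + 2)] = sin(2*m)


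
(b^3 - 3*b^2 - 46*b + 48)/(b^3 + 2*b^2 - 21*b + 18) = (b - 8)/(b - 3)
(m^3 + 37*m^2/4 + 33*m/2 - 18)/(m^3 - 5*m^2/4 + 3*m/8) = 2*(m^2 + 10*m + 24)/(m*(2*m - 1))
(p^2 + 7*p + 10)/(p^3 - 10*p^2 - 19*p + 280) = (p + 2)/(p^2 - 15*p + 56)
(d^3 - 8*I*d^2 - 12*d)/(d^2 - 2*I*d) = d - 6*I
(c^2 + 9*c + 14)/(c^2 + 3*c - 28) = (c + 2)/(c - 4)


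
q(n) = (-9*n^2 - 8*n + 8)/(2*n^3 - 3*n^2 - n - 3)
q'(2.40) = 38.63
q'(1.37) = 8.44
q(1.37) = 4.09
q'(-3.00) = -0.04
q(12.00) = -0.46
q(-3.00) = 0.60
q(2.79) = -5.90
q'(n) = (-18*n - 8)/(2*n^3 - 3*n^2 - n - 3) + (-9*n^2 - 8*n + 8)*(-6*n^2 + 6*n + 1)/(2*n^3 - 3*n^2 - n - 3)^2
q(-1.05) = -0.86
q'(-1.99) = -0.48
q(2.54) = -8.93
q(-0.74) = -1.91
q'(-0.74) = -3.85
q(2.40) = -12.69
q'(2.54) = 18.66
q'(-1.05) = -2.79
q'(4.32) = 0.85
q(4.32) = -1.99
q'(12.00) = 0.05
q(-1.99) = 0.41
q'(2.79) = 7.89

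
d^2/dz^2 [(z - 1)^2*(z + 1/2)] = 6*z - 3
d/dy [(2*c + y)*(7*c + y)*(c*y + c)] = c*(14*c^2 + 18*c*y + 9*c + 3*y^2 + 2*y)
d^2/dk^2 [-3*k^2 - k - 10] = -6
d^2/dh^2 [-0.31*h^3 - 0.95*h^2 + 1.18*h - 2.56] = -1.86*h - 1.9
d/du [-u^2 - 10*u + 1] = -2*u - 10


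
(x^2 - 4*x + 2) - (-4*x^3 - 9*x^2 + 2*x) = 4*x^3 + 10*x^2 - 6*x + 2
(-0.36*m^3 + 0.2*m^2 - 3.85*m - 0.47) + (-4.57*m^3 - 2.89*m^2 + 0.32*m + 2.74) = -4.93*m^3 - 2.69*m^2 - 3.53*m + 2.27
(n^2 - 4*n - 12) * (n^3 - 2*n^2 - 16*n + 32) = n^5 - 6*n^4 - 20*n^3 + 120*n^2 + 64*n - 384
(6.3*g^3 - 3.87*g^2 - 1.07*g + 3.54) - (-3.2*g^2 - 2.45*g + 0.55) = 6.3*g^3 - 0.67*g^2 + 1.38*g + 2.99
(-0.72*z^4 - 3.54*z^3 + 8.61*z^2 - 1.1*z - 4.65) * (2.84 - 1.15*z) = 0.828*z^5 + 2.0262*z^4 - 19.9551*z^3 + 25.7174*z^2 + 2.2235*z - 13.206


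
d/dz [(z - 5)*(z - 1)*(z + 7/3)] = 3*z^2 - 22*z/3 - 9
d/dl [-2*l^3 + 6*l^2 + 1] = 6*l*(2 - l)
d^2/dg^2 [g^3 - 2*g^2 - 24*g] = 6*g - 4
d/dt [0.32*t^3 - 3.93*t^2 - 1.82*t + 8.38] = 0.96*t^2 - 7.86*t - 1.82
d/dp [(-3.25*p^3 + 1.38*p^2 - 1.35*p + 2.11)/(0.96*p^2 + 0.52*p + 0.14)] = (-3.12*p^4 - 3.38*p^3 + 0.6486*p^2 - 3.6648*p - 1.2862)/(0.9216*p^4 + 0.9984*p^3 + 0.5392*p^2 + 0.1456*p + 0.0196)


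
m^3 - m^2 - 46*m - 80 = (m - 8)*(m + 2)*(m + 5)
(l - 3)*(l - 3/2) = l^2 - 9*l/2 + 9/2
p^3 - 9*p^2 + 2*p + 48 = (p - 8)*(p - 3)*(p + 2)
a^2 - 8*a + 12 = (a - 6)*(a - 2)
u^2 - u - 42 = (u - 7)*(u + 6)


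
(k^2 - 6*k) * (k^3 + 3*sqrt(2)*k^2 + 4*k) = k^5 - 6*k^4 + 3*sqrt(2)*k^4 - 18*sqrt(2)*k^3 + 4*k^3 - 24*k^2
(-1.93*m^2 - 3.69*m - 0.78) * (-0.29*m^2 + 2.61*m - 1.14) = 0.5597*m^4 - 3.9672*m^3 - 7.2045*m^2 + 2.1708*m + 0.8892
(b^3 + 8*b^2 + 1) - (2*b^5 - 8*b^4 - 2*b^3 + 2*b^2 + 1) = -2*b^5 + 8*b^4 + 3*b^3 + 6*b^2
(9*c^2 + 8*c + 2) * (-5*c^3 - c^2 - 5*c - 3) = -45*c^5 - 49*c^4 - 63*c^3 - 69*c^2 - 34*c - 6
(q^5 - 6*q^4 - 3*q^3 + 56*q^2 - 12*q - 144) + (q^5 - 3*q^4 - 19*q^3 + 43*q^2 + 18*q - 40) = 2*q^5 - 9*q^4 - 22*q^3 + 99*q^2 + 6*q - 184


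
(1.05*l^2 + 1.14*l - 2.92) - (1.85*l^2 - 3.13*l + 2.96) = -0.8*l^2 + 4.27*l - 5.88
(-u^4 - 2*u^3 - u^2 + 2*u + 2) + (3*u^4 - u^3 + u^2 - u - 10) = 2*u^4 - 3*u^3 + u - 8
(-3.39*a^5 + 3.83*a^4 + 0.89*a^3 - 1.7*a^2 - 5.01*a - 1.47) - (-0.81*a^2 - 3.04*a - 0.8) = -3.39*a^5 + 3.83*a^4 + 0.89*a^3 - 0.89*a^2 - 1.97*a - 0.67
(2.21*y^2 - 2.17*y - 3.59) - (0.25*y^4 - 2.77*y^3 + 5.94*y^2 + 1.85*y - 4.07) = -0.25*y^4 + 2.77*y^3 - 3.73*y^2 - 4.02*y + 0.48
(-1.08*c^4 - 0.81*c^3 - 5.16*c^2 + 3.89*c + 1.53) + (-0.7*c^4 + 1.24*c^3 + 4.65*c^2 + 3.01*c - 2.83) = -1.78*c^4 + 0.43*c^3 - 0.51*c^2 + 6.9*c - 1.3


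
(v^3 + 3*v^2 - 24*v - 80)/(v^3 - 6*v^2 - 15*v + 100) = (v + 4)/(v - 5)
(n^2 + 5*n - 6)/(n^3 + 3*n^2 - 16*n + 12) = 1/(n - 2)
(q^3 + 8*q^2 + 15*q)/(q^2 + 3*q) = q + 5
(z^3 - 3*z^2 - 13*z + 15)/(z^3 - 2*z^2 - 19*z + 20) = (z + 3)/(z + 4)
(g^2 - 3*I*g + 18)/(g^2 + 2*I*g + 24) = (g^2 - 3*I*g + 18)/(g^2 + 2*I*g + 24)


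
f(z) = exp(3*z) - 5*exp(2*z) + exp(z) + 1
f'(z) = 3*exp(3*z) - 10*exp(2*z) + exp(z)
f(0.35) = -4.79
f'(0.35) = -10.15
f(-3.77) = 1.02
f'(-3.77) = 0.02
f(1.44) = -8.66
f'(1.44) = 51.64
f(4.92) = 2477789.57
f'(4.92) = 7526940.27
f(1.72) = 24.81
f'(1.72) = 216.21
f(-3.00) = 1.04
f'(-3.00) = 0.03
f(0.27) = -4.02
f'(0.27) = -9.11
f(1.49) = -5.65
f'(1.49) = 69.63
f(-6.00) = 1.00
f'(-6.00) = 0.00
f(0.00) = -2.00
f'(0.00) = -6.00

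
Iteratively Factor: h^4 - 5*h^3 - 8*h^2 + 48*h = (h + 3)*(h^3 - 8*h^2 + 16*h) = (h - 4)*(h + 3)*(h^2 - 4*h) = (h - 4)^2*(h + 3)*(h)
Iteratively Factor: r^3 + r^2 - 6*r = (r - 2)*(r^2 + 3*r) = r*(r - 2)*(r + 3)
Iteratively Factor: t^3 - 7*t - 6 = (t - 3)*(t^2 + 3*t + 2) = (t - 3)*(t + 2)*(t + 1)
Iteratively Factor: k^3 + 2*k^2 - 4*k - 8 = (k + 2)*(k^2 - 4) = (k - 2)*(k + 2)*(k + 2)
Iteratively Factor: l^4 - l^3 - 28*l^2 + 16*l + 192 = (l - 4)*(l^3 + 3*l^2 - 16*l - 48) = (l - 4)*(l + 4)*(l^2 - l - 12) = (l - 4)^2*(l + 4)*(l + 3)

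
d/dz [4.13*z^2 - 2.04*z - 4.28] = 8.26*z - 2.04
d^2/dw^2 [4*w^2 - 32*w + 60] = 8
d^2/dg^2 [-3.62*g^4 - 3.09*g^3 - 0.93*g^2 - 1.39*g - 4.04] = -43.44*g^2 - 18.54*g - 1.86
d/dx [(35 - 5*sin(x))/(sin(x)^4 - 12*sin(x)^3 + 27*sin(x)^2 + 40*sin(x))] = 5*(3*sin(x)^4 - 52*sin(x)^3 + 279*sin(x)^2 - 378*sin(x) - 280)*cos(x)/((sin(x) - 8)^2*(sin(x) - 5)^2*(sin(x) + 1)^2*sin(x)^2)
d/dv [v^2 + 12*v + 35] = 2*v + 12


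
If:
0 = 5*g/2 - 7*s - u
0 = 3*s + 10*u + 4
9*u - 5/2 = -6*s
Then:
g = 791/165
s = 61/33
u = -21/22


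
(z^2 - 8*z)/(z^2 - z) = (z - 8)/(z - 1)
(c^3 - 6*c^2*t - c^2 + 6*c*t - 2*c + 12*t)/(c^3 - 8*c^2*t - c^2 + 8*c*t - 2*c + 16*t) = (-c + 6*t)/(-c + 8*t)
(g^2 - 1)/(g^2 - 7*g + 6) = (g + 1)/(g - 6)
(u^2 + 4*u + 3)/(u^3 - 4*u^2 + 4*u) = (u^2 + 4*u + 3)/(u*(u^2 - 4*u + 4))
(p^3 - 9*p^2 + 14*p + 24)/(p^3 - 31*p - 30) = (p - 4)/(p + 5)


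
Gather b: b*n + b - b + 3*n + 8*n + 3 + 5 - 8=b*n + 11*n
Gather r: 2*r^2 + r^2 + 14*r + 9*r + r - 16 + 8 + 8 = 3*r^2 + 24*r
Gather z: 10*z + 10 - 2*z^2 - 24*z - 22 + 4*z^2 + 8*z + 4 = 2*z^2 - 6*z - 8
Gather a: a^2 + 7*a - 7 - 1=a^2 + 7*a - 8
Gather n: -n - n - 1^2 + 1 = -2*n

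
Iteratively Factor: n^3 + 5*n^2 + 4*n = (n)*(n^2 + 5*n + 4) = n*(n + 1)*(n + 4)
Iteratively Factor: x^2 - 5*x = (x - 5)*(x)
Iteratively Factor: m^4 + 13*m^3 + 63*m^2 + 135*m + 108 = (m + 3)*(m^3 + 10*m^2 + 33*m + 36) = (m + 3)^2*(m^2 + 7*m + 12) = (m + 3)^3*(m + 4)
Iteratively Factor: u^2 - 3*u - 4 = (u + 1)*(u - 4)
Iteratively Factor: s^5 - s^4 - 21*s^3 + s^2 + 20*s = (s + 4)*(s^4 - 5*s^3 - s^2 + 5*s) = (s + 1)*(s + 4)*(s^3 - 6*s^2 + 5*s) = s*(s + 1)*(s + 4)*(s^2 - 6*s + 5) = s*(s - 5)*(s + 1)*(s + 4)*(s - 1)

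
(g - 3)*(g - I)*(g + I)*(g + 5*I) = g^4 - 3*g^3 + 5*I*g^3 + g^2 - 15*I*g^2 - 3*g + 5*I*g - 15*I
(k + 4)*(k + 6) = k^2 + 10*k + 24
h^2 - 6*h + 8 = (h - 4)*(h - 2)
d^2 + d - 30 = (d - 5)*(d + 6)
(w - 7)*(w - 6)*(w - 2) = w^3 - 15*w^2 + 68*w - 84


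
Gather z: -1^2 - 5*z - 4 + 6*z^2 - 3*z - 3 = 6*z^2 - 8*z - 8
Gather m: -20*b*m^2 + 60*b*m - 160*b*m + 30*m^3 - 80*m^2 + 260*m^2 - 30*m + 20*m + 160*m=30*m^3 + m^2*(180 - 20*b) + m*(150 - 100*b)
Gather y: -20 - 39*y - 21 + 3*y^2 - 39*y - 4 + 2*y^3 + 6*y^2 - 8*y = 2*y^3 + 9*y^2 - 86*y - 45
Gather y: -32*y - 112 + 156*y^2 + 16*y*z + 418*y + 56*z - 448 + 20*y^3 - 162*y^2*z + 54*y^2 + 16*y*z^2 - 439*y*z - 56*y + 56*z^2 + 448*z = 20*y^3 + y^2*(210 - 162*z) + y*(16*z^2 - 423*z + 330) + 56*z^2 + 504*z - 560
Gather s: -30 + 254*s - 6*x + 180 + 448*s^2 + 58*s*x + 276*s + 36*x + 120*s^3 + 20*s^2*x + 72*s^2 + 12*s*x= 120*s^3 + s^2*(20*x + 520) + s*(70*x + 530) + 30*x + 150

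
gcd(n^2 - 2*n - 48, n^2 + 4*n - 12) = n + 6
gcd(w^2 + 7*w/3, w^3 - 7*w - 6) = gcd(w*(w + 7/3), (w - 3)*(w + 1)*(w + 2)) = 1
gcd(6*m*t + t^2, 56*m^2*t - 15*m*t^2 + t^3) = t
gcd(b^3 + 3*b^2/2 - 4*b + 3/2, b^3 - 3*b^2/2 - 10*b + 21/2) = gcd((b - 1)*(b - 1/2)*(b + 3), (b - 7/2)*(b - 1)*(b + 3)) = b^2 + 2*b - 3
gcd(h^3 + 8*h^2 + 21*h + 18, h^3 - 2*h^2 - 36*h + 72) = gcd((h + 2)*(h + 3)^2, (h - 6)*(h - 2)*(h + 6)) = 1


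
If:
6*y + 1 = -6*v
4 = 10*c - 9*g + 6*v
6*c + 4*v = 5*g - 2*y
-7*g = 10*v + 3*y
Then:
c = -31/28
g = -41/42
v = 22/21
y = -17/14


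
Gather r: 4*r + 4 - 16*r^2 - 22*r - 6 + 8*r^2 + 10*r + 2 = -8*r^2 - 8*r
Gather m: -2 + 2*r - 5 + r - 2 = 3*r - 9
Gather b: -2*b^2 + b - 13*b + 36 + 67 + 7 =-2*b^2 - 12*b + 110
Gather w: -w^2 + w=-w^2 + w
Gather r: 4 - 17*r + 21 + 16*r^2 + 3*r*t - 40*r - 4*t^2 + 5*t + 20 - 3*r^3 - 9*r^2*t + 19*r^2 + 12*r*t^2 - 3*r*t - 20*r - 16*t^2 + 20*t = -3*r^3 + r^2*(35 - 9*t) + r*(12*t^2 - 77) - 20*t^2 + 25*t + 45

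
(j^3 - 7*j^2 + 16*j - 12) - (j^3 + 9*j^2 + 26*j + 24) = -16*j^2 - 10*j - 36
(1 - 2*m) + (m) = 1 - m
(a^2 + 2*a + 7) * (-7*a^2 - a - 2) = -7*a^4 - 15*a^3 - 53*a^2 - 11*a - 14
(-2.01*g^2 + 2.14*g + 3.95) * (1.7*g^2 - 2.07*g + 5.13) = -3.417*g^4 + 7.7987*g^3 - 8.0261*g^2 + 2.8017*g + 20.2635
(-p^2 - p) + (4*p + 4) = -p^2 + 3*p + 4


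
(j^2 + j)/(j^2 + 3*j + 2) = j/(j + 2)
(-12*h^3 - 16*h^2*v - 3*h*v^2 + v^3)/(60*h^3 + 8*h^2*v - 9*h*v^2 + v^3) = (h + v)/(-5*h + v)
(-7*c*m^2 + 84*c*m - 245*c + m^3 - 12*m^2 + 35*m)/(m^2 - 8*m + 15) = (-7*c*m + 49*c + m^2 - 7*m)/(m - 3)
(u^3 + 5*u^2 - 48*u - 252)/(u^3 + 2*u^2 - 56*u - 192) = (u^2 - u - 42)/(u^2 - 4*u - 32)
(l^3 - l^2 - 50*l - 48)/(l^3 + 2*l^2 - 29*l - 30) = (l - 8)/(l - 5)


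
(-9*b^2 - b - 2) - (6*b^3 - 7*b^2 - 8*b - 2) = -6*b^3 - 2*b^2 + 7*b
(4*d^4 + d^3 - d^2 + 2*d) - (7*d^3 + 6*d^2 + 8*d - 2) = 4*d^4 - 6*d^3 - 7*d^2 - 6*d + 2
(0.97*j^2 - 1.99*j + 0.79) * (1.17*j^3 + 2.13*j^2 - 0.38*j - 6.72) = 1.1349*j^5 - 0.2622*j^4 - 3.683*j^3 - 4.0795*j^2 + 13.0726*j - 5.3088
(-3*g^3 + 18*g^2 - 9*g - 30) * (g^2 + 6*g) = -3*g^5 + 99*g^3 - 84*g^2 - 180*g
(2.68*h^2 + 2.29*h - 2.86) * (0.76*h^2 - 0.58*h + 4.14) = 2.0368*h^4 + 0.186*h^3 + 7.5934*h^2 + 11.1394*h - 11.8404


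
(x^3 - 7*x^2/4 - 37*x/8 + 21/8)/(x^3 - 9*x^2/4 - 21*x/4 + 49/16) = 2*(x - 3)/(2*x - 7)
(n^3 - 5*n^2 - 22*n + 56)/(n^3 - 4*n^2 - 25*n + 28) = (n - 2)/(n - 1)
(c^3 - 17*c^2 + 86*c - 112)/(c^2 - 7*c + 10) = (c^2 - 15*c + 56)/(c - 5)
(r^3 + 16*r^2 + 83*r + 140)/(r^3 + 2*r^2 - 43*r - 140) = (r + 7)/(r - 7)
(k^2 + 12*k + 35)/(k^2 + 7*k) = (k + 5)/k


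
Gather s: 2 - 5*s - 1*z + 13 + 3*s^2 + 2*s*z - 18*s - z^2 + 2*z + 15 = 3*s^2 + s*(2*z - 23) - z^2 + z + 30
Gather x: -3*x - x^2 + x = -x^2 - 2*x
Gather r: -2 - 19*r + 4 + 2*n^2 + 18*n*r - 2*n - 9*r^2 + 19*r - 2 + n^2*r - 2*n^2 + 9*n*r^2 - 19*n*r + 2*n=r^2*(9*n - 9) + r*(n^2 - n)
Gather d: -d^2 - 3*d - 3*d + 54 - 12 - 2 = -d^2 - 6*d + 40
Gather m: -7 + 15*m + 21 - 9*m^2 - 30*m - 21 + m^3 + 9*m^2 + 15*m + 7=m^3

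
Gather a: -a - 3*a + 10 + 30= 40 - 4*a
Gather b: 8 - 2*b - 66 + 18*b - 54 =16*b - 112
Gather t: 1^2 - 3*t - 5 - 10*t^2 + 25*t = -10*t^2 + 22*t - 4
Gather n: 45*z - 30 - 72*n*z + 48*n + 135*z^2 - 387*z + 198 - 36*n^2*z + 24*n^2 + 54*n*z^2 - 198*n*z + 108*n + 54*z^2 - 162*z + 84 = n^2*(24 - 36*z) + n*(54*z^2 - 270*z + 156) + 189*z^2 - 504*z + 252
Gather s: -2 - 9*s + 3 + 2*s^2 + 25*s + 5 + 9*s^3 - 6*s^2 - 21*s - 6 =9*s^3 - 4*s^2 - 5*s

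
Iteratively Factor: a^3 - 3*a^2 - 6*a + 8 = (a - 4)*(a^2 + a - 2) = (a - 4)*(a - 1)*(a + 2)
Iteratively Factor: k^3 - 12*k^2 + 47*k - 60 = (k - 4)*(k^2 - 8*k + 15) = (k - 4)*(k - 3)*(k - 5)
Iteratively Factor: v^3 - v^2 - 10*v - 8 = (v - 4)*(v^2 + 3*v + 2) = (v - 4)*(v + 1)*(v + 2)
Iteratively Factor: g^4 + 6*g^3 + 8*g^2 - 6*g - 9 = (g + 3)*(g^3 + 3*g^2 - g - 3) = (g - 1)*(g + 3)*(g^2 + 4*g + 3) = (g - 1)*(g + 3)^2*(g + 1)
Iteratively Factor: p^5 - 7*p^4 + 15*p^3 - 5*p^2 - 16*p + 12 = (p - 2)*(p^4 - 5*p^3 + 5*p^2 + 5*p - 6) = (p - 2)*(p + 1)*(p^3 - 6*p^2 + 11*p - 6) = (p - 3)*(p - 2)*(p + 1)*(p^2 - 3*p + 2) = (p - 3)*(p - 2)*(p - 1)*(p + 1)*(p - 2)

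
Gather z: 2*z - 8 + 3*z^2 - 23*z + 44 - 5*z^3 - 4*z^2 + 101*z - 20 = -5*z^3 - z^2 + 80*z + 16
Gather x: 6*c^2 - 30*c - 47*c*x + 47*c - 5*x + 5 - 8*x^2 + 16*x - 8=6*c^2 + 17*c - 8*x^2 + x*(11 - 47*c) - 3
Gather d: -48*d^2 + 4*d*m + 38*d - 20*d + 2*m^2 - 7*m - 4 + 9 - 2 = -48*d^2 + d*(4*m + 18) + 2*m^2 - 7*m + 3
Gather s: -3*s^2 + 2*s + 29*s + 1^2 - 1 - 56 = -3*s^2 + 31*s - 56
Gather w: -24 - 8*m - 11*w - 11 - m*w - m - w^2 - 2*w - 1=-9*m - w^2 + w*(-m - 13) - 36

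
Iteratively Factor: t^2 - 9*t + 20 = (t - 4)*(t - 5)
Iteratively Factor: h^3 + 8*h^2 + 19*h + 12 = (h + 1)*(h^2 + 7*h + 12) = (h + 1)*(h + 4)*(h + 3)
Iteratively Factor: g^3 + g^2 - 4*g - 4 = (g + 2)*(g^2 - g - 2) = (g + 1)*(g + 2)*(g - 2)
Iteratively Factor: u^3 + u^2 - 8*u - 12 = (u + 2)*(u^2 - u - 6) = (u + 2)^2*(u - 3)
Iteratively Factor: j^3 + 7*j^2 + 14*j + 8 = (j + 4)*(j^2 + 3*j + 2) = (j + 1)*(j + 4)*(j + 2)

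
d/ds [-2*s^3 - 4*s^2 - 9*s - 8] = -6*s^2 - 8*s - 9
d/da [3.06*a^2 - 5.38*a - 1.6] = 6.12*a - 5.38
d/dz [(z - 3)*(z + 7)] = 2*z + 4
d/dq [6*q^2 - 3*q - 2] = 12*q - 3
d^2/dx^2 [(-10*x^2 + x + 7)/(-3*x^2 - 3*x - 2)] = 2*(-99*x^3 - 369*x^2 - 171*x + 25)/(27*x^6 + 81*x^5 + 135*x^4 + 135*x^3 + 90*x^2 + 36*x + 8)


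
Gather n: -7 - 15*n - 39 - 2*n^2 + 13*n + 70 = -2*n^2 - 2*n + 24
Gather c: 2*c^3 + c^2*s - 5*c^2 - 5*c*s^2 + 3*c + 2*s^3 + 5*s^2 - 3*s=2*c^3 + c^2*(s - 5) + c*(3 - 5*s^2) + 2*s^3 + 5*s^2 - 3*s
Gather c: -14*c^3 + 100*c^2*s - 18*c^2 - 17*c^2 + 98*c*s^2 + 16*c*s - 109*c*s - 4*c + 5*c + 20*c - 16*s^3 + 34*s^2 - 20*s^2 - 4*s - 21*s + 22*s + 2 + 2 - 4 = -14*c^3 + c^2*(100*s - 35) + c*(98*s^2 - 93*s + 21) - 16*s^3 + 14*s^2 - 3*s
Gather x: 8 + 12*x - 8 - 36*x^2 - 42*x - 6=-36*x^2 - 30*x - 6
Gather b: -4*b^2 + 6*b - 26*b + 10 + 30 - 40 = -4*b^2 - 20*b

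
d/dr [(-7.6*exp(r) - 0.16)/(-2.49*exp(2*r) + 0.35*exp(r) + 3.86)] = (-(4.98*exp(r) - 0.35)*(7.6*exp(r) + 0.16) + 18.924*exp(2*r) - 2.66*exp(r) - 29.336)*exp(r)/(-2.49*exp(2*r) + 0.35*exp(r) + 3.86)^2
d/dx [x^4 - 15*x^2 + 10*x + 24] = 4*x^3 - 30*x + 10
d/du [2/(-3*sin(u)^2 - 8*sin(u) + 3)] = 4*(3*sin(u) + 4)*cos(u)/(3*sin(u)^2 + 8*sin(u) - 3)^2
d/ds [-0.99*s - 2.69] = -0.990000000000000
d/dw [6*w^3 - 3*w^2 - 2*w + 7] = 18*w^2 - 6*w - 2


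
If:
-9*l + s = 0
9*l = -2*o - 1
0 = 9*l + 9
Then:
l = -1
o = 4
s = -9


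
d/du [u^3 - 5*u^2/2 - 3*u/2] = 3*u^2 - 5*u - 3/2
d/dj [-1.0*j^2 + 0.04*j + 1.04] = 0.04 - 2.0*j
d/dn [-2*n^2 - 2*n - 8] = -4*n - 2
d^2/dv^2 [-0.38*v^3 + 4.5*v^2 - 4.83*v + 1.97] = 9.0 - 2.28*v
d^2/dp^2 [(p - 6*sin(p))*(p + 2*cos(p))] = 6*p*sin(p) - 2*p*cos(p) - 4*sin(p) + 24*sin(2*p) - 12*cos(p) + 2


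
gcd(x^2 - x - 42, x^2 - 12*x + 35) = x - 7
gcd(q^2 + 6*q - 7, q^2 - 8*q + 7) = q - 1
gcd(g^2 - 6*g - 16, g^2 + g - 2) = g + 2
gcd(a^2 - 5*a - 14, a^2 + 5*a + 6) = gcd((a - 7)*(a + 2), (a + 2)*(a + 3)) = a + 2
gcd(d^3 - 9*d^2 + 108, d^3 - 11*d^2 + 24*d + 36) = d^2 - 12*d + 36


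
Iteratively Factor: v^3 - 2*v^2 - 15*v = (v + 3)*(v^2 - 5*v) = v*(v + 3)*(v - 5)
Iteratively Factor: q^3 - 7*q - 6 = (q - 3)*(q^2 + 3*q + 2) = (q - 3)*(q + 2)*(q + 1)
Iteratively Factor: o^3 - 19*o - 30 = (o + 3)*(o^2 - 3*o - 10) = (o + 2)*(o + 3)*(o - 5)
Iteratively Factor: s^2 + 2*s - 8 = (s + 4)*(s - 2)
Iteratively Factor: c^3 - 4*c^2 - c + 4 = (c + 1)*(c^2 - 5*c + 4) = (c - 1)*(c + 1)*(c - 4)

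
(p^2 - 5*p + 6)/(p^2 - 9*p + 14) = (p - 3)/(p - 7)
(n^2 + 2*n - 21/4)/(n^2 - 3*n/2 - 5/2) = (-4*n^2 - 8*n + 21)/(2*(-2*n^2 + 3*n + 5))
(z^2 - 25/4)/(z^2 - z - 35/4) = (2*z - 5)/(2*z - 7)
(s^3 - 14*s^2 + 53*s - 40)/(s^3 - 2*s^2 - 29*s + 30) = (s^2 - 13*s + 40)/(s^2 - s - 30)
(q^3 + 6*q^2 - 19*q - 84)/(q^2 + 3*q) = q + 3 - 28/q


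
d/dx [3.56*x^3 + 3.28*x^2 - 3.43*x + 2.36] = 10.68*x^2 + 6.56*x - 3.43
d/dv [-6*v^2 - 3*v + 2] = -12*v - 3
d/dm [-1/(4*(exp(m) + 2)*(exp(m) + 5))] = (2*exp(m) + 7)*exp(m)/(4*(exp(m) + 2)^2*(exp(m) + 5)^2)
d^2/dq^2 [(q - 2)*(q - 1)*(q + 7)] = 6*q + 8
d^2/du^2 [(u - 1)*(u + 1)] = 2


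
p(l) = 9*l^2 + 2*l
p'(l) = 18*l + 2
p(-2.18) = 38.41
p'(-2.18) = -37.24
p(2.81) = 76.68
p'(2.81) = 52.58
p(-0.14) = -0.10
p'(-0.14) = -0.52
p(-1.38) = 14.38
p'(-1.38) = -22.84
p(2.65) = 68.50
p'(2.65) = 49.70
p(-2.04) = 33.37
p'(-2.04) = -34.72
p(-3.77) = 120.38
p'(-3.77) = -65.86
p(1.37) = 19.63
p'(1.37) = 26.66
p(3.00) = 87.00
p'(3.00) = 56.00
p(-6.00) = 312.00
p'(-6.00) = -106.00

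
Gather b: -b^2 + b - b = -b^2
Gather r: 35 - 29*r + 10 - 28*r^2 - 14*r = -28*r^2 - 43*r + 45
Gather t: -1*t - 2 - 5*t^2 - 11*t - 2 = -5*t^2 - 12*t - 4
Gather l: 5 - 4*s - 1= 4 - 4*s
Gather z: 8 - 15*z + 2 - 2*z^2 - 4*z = -2*z^2 - 19*z + 10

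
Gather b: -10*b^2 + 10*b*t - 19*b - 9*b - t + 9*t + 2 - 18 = -10*b^2 + b*(10*t - 28) + 8*t - 16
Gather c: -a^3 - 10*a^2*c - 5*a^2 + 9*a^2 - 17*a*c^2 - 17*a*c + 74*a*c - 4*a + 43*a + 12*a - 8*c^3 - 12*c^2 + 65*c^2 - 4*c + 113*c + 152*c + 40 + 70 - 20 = -a^3 + 4*a^2 + 51*a - 8*c^3 + c^2*(53 - 17*a) + c*(-10*a^2 + 57*a + 261) + 90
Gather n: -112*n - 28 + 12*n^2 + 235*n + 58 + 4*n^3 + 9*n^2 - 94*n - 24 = 4*n^3 + 21*n^2 + 29*n + 6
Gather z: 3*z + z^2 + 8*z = z^2 + 11*z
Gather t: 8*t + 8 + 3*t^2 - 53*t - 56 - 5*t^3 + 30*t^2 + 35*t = -5*t^3 + 33*t^2 - 10*t - 48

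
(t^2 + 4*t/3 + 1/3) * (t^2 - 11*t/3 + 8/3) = t^4 - 7*t^3/3 - 17*t^2/9 + 7*t/3 + 8/9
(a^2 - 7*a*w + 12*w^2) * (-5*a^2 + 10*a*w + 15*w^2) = -5*a^4 + 45*a^3*w - 115*a^2*w^2 + 15*a*w^3 + 180*w^4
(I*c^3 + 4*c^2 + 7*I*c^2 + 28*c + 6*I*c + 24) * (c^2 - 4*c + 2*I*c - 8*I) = I*c^5 + 2*c^4 + 3*I*c^4 + 6*c^3 - 14*I*c^3 - 44*c^2 - 48*c - 176*I*c - 192*I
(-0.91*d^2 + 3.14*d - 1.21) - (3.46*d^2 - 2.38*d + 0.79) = -4.37*d^2 + 5.52*d - 2.0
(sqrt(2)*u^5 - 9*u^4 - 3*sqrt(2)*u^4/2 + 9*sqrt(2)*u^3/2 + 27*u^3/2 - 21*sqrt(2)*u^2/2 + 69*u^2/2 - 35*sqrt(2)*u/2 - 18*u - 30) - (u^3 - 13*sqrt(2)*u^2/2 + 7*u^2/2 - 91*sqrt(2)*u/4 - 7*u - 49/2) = sqrt(2)*u^5 - 9*u^4 - 3*sqrt(2)*u^4/2 + 9*sqrt(2)*u^3/2 + 25*u^3/2 - 4*sqrt(2)*u^2 + 31*u^2 - 11*u + 21*sqrt(2)*u/4 - 11/2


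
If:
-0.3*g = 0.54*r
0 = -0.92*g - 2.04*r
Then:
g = 0.00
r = 0.00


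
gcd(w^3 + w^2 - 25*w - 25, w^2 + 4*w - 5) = w + 5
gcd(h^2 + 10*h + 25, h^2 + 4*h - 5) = h + 5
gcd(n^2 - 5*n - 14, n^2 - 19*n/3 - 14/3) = n - 7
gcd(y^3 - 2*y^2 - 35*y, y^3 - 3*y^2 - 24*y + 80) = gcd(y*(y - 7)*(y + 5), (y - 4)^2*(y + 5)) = y + 5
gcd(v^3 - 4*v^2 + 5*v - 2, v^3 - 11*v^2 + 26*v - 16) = v^2 - 3*v + 2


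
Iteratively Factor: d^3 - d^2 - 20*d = (d - 5)*(d^2 + 4*d) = (d - 5)*(d + 4)*(d)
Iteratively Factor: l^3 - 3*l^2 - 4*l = (l)*(l^2 - 3*l - 4) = l*(l + 1)*(l - 4)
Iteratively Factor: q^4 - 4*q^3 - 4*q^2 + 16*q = (q)*(q^3 - 4*q^2 - 4*q + 16) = q*(q + 2)*(q^2 - 6*q + 8) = q*(q - 4)*(q + 2)*(q - 2)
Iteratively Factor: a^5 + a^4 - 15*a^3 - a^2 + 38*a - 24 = (a - 1)*(a^4 + 2*a^3 - 13*a^2 - 14*a + 24) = (a - 1)*(a + 4)*(a^3 - 2*a^2 - 5*a + 6) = (a - 3)*(a - 1)*(a + 4)*(a^2 + a - 2) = (a - 3)*(a - 1)^2*(a + 4)*(a + 2)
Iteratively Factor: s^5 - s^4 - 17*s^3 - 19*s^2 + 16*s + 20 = (s + 1)*(s^4 - 2*s^3 - 15*s^2 - 4*s + 20) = (s + 1)*(s + 2)*(s^3 - 4*s^2 - 7*s + 10) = (s - 1)*(s + 1)*(s + 2)*(s^2 - 3*s - 10) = (s - 1)*(s + 1)*(s + 2)^2*(s - 5)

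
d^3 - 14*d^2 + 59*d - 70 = (d - 7)*(d - 5)*(d - 2)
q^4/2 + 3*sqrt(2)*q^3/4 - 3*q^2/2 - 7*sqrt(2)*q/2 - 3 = (q/2 + sqrt(2)/2)*(q - 3*sqrt(2)/2)*(q + sqrt(2))^2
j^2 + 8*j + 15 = (j + 3)*(j + 5)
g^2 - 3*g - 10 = (g - 5)*(g + 2)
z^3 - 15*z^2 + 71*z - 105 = (z - 7)*(z - 5)*(z - 3)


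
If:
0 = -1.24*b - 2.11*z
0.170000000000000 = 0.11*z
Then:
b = -2.63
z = 1.55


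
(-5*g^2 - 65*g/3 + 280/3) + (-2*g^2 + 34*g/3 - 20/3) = -7*g^2 - 31*g/3 + 260/3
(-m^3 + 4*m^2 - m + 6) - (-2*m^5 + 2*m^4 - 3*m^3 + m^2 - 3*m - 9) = 2*m^5 - 2*m^4 + 2*m^3 + 3*m^2 + 2*m + 15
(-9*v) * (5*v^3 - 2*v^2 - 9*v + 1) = -45*v^4 + 18*v^3 + 81*v^2 - 9*v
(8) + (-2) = 6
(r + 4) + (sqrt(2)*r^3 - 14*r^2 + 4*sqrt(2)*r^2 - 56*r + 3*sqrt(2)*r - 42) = sqrt(2)*r^3 - 14*r^2 + 4*sqrt(2)*r^2 - 55*r + 3*sqrt(2)*r - 38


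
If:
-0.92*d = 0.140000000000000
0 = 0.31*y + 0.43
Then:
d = -0.15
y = -1.39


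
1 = 1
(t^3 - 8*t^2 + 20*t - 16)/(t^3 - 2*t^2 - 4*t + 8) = (t - 4)/(t + 2)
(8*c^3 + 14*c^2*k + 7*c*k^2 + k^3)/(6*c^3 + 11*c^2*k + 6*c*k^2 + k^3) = (4*c + k)/(3*c + k)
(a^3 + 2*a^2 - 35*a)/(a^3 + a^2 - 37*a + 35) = a/(a - 1)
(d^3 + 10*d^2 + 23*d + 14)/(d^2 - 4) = (d^2 + 8*d + 7)/(d - 2)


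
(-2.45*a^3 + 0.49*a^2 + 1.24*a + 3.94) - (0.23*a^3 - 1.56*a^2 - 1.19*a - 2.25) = -2.68*a^3 + 2.05*a^2 + 2.43*a + 6.19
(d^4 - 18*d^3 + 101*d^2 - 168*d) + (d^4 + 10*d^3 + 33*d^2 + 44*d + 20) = 2*d^4 - 8*d^3 + 134*d^2 - 124*d + 20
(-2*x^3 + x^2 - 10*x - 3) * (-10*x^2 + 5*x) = 20*x^5 - 20*x^4 + 105*x^3 - 20*x^2 - 15*x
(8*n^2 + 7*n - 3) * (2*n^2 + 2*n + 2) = 16*n^4 + 30*n^3 + 24*n^2 + 8*n - 6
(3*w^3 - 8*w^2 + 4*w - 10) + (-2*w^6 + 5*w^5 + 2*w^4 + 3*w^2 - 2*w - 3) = -2*w^6 + 5*w^5 + 2*w^4 + 3*w^3 - 5*w^2 + 2*w - 13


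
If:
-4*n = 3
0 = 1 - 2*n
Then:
No Solution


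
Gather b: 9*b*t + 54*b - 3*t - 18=b*(9*t + 54) - 3*t - 18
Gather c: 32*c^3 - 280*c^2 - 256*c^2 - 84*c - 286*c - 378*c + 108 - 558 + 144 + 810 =32*c^3 - 536*c^2 - 748*c + 504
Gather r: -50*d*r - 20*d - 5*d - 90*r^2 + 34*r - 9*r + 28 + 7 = -25*d - 90*r^2 + r*(25 - 50*d) + 35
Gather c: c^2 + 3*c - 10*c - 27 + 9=c^2 - 7*c - 18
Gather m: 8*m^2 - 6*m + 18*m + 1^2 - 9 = 8*m^2 + 12*m - 8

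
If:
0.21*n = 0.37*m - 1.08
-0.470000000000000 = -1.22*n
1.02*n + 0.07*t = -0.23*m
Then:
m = 3.14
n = 0.39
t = -15.92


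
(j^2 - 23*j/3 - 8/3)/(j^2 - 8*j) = (j + 1/3)/j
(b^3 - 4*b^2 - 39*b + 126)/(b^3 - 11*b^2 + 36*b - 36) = (b^2 - b - 42)/(b^2 - 8*b + 12)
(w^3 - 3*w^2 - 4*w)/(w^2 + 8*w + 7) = w*(w - 4)/(w + 7)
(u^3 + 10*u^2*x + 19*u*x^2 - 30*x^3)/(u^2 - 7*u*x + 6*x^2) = (-u^2 - 11*u*x - 30*x^2)/(-u + 6*x)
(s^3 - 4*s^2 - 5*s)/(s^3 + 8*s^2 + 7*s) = (s - 5)/(s + 7)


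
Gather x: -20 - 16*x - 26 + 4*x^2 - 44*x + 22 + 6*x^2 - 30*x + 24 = 10*x^2 - 90*x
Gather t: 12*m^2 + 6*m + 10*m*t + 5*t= 12*m^2 + 6*m + t*(10*m + 5)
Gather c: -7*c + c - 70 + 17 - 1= -6*c - 54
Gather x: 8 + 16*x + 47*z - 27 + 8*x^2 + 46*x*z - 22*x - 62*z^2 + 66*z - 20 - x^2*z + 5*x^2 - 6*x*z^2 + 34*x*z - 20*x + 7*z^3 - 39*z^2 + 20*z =x^2*(13 - z) + x*(-6*z^2 + 80*z - 26) + 7*z^3 - 101*z^2 + 133*z - 39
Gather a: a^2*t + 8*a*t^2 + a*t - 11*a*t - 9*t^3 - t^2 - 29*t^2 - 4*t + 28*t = a^2*t + a*(8*t^2 - 10*t) - 9*t^3 - 30*t^2 + 24*t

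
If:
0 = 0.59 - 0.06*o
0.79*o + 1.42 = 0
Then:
No Solution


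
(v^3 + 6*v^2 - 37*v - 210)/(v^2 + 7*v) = v - 1 - 30/v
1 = 1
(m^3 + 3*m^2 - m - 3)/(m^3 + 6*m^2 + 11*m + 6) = (m - 1)/(m + 2)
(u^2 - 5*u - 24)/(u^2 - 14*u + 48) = (u + 3)/(u - 6)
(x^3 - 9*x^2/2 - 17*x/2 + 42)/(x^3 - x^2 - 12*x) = (x - 7/2)/x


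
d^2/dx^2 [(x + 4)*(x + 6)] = 2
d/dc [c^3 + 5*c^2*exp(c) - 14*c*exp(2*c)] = 5*c^2*exp(c) + 3*c^2 - 28*c*exp(2*c) + 10*c*exp(c) - 14*exp(2*c)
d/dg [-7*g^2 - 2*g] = -14*g - 2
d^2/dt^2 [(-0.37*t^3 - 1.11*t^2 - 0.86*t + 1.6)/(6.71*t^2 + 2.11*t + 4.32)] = (-27.854496*t^3 + 605.050368*t^2 + 244.061184*t - 104.264704)/(302.111711*t^6 + 285.002553*t^5 + 673.133109*t^4 + 376.371883*t^3 + 433.373328*t^2 + 118.132992*t + 80.621568)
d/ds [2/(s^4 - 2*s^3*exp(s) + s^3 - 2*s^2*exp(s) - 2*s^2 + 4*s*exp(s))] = 2*(2*s^3*exp(s) - 4*s^3 + 8*s^2*exp(s) - 3*s^2 + 4*s - 4*exp(s))/(s^2*(s^3 - 2*s^2*exp(s) + s^2 - 2*s*exp(s) - 2*s + 4*exp(s))^2)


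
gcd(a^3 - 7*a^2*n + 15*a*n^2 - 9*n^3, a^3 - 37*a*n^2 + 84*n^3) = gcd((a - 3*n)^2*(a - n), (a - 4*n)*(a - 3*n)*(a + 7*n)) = a - 3*n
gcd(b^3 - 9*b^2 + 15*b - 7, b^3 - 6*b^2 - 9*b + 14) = b^2 - 8*b + 7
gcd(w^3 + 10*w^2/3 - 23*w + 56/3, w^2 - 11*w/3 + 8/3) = w^2 - 11*w/3 + 8/3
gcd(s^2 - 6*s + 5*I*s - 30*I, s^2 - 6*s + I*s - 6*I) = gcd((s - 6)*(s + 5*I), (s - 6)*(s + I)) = s - 6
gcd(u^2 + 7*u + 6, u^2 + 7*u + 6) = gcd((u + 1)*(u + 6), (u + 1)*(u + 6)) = u^2 + 7*u + 6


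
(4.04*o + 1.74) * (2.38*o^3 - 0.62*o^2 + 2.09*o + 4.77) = 9.6152*o^4 + 1.6364*o^3 + 7.3648*o^2 + 22.9074*o + 8.2998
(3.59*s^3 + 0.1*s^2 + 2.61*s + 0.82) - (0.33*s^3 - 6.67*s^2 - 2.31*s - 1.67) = 3.26*s^3 + 6.77*s^2 + 4.92*s + 2.49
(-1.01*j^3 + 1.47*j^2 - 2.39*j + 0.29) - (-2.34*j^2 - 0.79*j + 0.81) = -1.01*j^3 + 3.81*j^2 - 1.6*j - 0.52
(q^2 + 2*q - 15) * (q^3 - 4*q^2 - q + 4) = q^5 - 2*q^4 - 24*q^3 + 62*q^2 + 23*q - 60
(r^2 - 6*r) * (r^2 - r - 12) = r^4 - 7*r^3 - 6*r^2 + 72*r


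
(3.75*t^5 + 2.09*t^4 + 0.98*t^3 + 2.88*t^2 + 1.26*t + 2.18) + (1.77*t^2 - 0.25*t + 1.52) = 3.75*t^5 + 2.09*t^4 + 0.98*t^3 + 4.65*t^2 + 1.01*t + 3.7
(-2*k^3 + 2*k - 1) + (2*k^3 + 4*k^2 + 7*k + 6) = 4*k^2 + 9*k + 5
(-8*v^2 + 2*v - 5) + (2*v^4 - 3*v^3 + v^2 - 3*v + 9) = 2*v^4 - 3*v^3 - 7*v^2 - v + 4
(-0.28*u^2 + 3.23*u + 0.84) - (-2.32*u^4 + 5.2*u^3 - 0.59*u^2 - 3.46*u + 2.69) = 2.32*u^4 - 5.2*u^3 + 0.31*u^2 + 6.69*u - 1.85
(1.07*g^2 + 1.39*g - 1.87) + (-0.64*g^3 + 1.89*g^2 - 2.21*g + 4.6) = -0.64*g^3 + 2.96*g^2 - 0.82*g + 2.73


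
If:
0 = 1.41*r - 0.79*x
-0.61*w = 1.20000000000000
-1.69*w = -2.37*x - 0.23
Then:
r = -0.84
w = -1.97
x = -1.50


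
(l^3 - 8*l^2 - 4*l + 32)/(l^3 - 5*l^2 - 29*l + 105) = (l^3 - 8*l^2 - 4*l + 32)/(l^3 - 5*l^2 - 29*l + 105)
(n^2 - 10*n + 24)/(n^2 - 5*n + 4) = (n - 6)/(n - 1)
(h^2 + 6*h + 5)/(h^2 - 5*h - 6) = (h + 5)/(h - 6)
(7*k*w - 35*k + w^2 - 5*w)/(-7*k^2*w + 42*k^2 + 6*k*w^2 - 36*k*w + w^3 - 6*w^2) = (w - 5)/(-k*w + 6*k + w^2 - 6*w)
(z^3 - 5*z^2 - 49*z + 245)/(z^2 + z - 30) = (z^2 - 49)/(z + 6)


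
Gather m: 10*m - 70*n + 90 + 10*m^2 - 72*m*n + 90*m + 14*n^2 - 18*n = 10*m^2 + m*(100 - 72*n) + 14*n^2 - 88*n + 90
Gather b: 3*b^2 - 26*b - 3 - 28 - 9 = 3*b^2 - 26*b - 40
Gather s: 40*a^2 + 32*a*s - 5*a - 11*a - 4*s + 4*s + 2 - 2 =40*a^2 + 32*a*s - 16*a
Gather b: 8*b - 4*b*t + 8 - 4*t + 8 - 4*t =b*(8 - 4*t) - 8*t + 16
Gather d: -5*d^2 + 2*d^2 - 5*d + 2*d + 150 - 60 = -3*d^2 - 3*d + 90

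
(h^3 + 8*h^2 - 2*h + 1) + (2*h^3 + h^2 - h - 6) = 3*h^3 + 9*h^2 - 3*h - 5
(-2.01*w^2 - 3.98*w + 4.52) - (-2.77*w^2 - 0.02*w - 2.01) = 0.76*w^2 - 3.96*w + 6.53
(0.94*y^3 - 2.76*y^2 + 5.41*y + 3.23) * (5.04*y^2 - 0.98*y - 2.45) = 4.7376*y^5 - 14.8316*y^4 + 27.6682*y^3 + 17.7394*y^2 - 16.4199*y - 7.9135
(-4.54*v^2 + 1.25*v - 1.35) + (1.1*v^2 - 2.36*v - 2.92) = -3.44*v^2 - 1.11*v - 4.27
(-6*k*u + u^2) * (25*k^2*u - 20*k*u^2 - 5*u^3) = -150*k^3*u^2 + 145*k^2*u^3 + 10*k*u^4 - 5*u^5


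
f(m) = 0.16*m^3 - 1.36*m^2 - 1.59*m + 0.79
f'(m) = 0.48*m^2 - 2.72*m - 1.59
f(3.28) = -13.41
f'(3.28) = -5.35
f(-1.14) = 0.60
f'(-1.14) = 2.13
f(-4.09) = -26.40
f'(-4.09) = 17.56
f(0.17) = 0.48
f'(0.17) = -2.04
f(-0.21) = 1.06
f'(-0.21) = -1.00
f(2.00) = -6.55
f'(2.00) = -5.11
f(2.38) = -8.54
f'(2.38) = -5.34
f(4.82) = -20.55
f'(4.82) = -3.55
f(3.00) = -11.90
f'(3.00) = -5.43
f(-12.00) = -452.45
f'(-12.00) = 100.17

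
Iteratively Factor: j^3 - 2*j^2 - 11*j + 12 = (j - 4)*(j^2 + 2*j - 3) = (j - 4)*(j + 3)*(j - 1)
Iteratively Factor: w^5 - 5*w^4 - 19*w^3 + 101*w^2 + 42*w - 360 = (w - 3)*(w^4 - 2*w^3 - 25*w^2 + 26*w + 120) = (w - 3)*(w + 2)*(w^3 - 4*w^2 - 17*w + 60) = (w - 3)^2*(w + 2)*(w^2 - w - 20) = (w - 5)*(w - 3)^2*(w + 2)*(w + 4)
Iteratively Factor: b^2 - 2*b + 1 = (b - 1)*(b - 1)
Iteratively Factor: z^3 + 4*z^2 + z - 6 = (z + 2)*(z^2 + 2*z - 3) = (z + 2)*(z + 3)*(z - 1)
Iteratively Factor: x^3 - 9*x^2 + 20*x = (x - 5)*(x^2 - 4*x) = x*(x - 5)*(x - 4)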